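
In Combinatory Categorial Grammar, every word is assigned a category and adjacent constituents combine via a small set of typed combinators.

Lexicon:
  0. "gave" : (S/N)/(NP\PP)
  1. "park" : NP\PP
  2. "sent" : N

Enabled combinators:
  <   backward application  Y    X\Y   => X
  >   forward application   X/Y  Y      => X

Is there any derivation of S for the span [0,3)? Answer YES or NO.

[0,3] S   >
  [0,2] S/N   >
    [0,1] "gave" : (S/N)/(NP\PP)
    [1,2] "park" : NP\PP
  [2,3] "sent" : N

YES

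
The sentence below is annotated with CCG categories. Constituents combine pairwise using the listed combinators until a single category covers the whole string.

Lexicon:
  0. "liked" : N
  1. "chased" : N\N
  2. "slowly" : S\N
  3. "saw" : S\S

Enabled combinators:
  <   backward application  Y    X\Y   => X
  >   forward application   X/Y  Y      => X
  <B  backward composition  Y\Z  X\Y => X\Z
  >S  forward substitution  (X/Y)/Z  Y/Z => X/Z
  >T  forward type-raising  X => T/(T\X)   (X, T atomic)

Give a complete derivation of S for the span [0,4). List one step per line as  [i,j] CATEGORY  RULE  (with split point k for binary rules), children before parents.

[0,1] N  lex  "liked"
[1,2] N\N  lex  "chased"
[2,3] S\N  lex  "slowly"
[1,3] S\N  <B  k=2
[3,4] S\S  lex  "saw"
[1,4] S\N  <B  k=3
[0,4] S  <  k=1

[0,4] S   <
  [0,1] "liked" : N
  [1,4] S\N   <B
    [1,3] S\N   <B
      [1,2] "chased" : N\N
      [2,3] "slowly" : S\N
    [3,4] "saw" : S\S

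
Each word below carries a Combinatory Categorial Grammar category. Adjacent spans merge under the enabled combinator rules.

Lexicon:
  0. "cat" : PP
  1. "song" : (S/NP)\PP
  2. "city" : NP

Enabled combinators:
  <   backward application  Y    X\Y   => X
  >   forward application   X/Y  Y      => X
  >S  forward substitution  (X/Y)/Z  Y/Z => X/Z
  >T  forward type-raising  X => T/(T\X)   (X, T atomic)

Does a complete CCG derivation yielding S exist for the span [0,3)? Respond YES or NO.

YES

[0,3] S   >
  [0,2] S/NP   <
    [0,1] "cat" : PP
    [1,2] "song" : (S/NP)\PP
  [2,3] "city" : NP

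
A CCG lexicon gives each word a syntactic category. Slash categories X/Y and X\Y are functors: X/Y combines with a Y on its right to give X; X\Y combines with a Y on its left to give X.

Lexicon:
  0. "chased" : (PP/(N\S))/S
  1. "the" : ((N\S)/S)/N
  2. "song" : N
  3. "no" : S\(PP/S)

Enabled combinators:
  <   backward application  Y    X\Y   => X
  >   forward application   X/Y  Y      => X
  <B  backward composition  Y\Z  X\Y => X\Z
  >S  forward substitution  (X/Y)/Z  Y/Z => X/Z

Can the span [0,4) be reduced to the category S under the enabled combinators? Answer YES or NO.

[0,4] S   <
  [0,3] PP/S   >S
    [0,1] "chased" : (PP/(N\S))/S
    [1,3] (N\S)/S   >
      [1,2] "the" : ((N\S)/S)/N
      [2,3] "song" : N
  [3,4] "no" : S\(PP/S)

YES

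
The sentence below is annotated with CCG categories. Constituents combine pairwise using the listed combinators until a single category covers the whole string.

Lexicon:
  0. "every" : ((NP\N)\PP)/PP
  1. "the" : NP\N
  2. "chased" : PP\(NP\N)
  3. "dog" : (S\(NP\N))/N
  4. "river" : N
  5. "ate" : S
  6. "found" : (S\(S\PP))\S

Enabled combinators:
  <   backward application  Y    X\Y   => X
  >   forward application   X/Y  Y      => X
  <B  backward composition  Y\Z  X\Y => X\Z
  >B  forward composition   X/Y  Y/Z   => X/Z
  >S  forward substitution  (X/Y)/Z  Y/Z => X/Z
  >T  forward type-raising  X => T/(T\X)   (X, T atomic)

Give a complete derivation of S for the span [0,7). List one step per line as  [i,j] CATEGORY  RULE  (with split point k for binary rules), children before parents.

[0,7] S   <
  [0,5] S\PP   <B
    [0,3] (NP\N)\PP   >
      [0,1] "every" : ((NP\N)\PP)/PP
      [1,3] PP   <
        [1,2] "the" : NP\N
        [2,3] "chased" : PP\(NP\N)
    [3,5] S\(NP\N)   >
      [3,4] "dog" : (S\(NP\N))/N
      [4,5] "river" : N
  [5,7] S\(S\PP)   <
    [5,6] "ate" : S
    [6,7] "found" : (S\(S\PP))\S

[0,1] ((NP\N)\PP)/PP  lex  "every"
[1,2] NP\N  lex  "the"
[2,3] PP\(NP\N)  lex  "chased"
[1,3] PP  <  k=2
[0,3] (NP\N)\PP  >  k=1
[3,4] (S\(NP\N))/N  lex  "dog"
[4,5] N  lex  "river"
[3,5] S\(NP\N)  >  k=4
[0,5] S\PP  <B  k=3
[5,6] S  lex  "ate"
[6,7] (S\(S\PP))\S  lex  "found"
[5,7] S\(S\PP)  <  k=6
[0,7] S  <  k=5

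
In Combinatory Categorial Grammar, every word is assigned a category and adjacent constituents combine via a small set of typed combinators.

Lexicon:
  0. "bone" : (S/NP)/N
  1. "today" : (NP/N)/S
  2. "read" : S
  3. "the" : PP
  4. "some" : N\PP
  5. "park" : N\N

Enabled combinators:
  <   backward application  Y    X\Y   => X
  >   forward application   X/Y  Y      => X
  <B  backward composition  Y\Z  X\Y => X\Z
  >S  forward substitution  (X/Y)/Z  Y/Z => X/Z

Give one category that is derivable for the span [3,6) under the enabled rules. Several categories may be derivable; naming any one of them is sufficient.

N

[0,6] S   >
  [0,3] S/N   >S
    [0,1] "bone" : (S/NP)/N
    [1,3] NP/N   >
      [1,2] "today" : (NP/N)/S
      [2,3] "read" : S
  [3,6] N   <
    [3,4] "the" : PP
    [4,6] N\PP   <B
      [4,5] "some" : N\PP
      [5,6] "park" : N\N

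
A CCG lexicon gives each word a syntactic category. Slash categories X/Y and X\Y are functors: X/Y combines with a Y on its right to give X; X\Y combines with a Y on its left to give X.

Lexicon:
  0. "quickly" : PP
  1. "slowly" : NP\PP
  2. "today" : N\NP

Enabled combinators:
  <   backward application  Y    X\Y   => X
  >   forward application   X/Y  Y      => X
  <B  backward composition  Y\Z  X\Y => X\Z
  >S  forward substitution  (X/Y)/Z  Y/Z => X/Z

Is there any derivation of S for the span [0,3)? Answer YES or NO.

PP NP\PP N\NP
CKY chart[0,3] = {N}; S ∉ chart

NO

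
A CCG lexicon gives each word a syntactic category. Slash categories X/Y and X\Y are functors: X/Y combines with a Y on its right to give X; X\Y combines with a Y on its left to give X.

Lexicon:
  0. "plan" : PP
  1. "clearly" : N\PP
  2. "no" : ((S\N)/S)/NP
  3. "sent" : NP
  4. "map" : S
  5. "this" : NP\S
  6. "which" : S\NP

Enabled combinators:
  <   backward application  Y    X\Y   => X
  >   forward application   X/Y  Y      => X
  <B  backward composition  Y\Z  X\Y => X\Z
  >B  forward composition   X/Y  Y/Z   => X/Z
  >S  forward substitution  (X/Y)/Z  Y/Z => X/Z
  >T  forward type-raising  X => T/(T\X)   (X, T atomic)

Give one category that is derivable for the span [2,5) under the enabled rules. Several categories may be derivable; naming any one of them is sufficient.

S\N

[0,7] S   <
  [0,6] NP   >
    [0,1] NP/(NP\PP)   >T
      [0,1] "plan" : PP
    [1,6] NP\PP   <B
      [1,5] S\PP   <B
        [1,2] "clearly" : N\PP
        [2,5] S\N   >
          [2,4] (S\N)/S   >
            [2,3] "no" : ((S\N)/S)/NP
            [3,4] "sent" : NP
          [4,5] "map" : S
      [5,6] "this" : NP\S
  [6,7] "which" : S\NP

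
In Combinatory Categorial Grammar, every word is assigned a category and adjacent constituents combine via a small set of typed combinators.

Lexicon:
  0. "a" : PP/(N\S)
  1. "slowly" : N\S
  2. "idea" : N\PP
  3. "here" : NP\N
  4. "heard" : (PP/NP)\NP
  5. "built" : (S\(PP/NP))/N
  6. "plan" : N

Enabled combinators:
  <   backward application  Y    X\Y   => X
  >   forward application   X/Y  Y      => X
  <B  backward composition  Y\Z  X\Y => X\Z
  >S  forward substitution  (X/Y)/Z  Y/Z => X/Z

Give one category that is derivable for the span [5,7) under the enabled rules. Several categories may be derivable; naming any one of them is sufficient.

S\(PP/NP)

[0,7] S   <
  [0,5] PP/NP   <
    [0,4] NP   <
      [0,3] N   <
        [0,2] PP   >
          [0,1] "a" : PP/(N\S)
          [1,2] "slowly" : N\S
        [2,3] "idea" : N\PP
      [3,4] "here" : NP\N
    [4,5] "heard" : (PP/NP)\NP
  [5,7] S\(PP/NP)   >
    [5,6] "built" : (S\(PP/NP))/N
    [6,7] "plan" : N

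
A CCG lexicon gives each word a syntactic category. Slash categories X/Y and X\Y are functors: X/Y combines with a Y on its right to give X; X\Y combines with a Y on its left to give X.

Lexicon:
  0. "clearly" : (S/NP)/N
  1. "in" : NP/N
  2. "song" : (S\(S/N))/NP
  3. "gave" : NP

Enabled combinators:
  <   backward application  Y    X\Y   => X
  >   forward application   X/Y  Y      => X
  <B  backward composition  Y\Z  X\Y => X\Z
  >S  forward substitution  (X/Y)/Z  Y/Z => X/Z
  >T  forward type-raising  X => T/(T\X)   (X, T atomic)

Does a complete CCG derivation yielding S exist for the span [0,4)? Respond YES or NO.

[0,4] S   <
  [0,2] S/N   >S
    [0,1] "clearly" : (S/NP)/N
    [1,2] "in" : NP/N
  [2,4] S\(S/N)   >
    [2,3] "song" : (S\(S/N))/NP
    [3,4] "gave" : NP

YES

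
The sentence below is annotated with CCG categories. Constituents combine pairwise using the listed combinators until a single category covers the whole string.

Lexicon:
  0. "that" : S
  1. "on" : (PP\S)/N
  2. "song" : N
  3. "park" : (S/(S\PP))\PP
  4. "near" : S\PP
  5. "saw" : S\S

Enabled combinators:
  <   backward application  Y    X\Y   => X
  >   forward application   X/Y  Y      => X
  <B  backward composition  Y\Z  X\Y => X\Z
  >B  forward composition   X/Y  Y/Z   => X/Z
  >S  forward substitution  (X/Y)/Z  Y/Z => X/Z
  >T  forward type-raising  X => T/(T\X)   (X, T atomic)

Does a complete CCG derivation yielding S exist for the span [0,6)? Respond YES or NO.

[0,6] S   >
  [0,4] S/(S\PP)   <
    [0,3] PP   <
      [0,1] "that" : S
      [1,3] PP\S   >
        [1,2] "on" : (PP\S)/N
        [2,3] "song" : N
    [3,4] "park" : (S/(S\PP))\PP
  [4,6] S\PP   <B
    [4,5] "near" : S\PP
    [5,6] "saw" : S\S

YES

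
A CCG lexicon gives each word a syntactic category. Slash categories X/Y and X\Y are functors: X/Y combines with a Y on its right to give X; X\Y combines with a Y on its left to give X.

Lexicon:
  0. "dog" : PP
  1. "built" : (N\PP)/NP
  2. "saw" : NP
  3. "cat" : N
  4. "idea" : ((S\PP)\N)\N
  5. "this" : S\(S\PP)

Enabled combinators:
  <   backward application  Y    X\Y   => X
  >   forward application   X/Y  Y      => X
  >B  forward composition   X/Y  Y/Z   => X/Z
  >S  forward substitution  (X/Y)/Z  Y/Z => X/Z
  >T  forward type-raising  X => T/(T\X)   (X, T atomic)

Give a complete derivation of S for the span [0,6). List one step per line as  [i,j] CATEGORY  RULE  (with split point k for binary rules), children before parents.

[0,6] S   <
  [0,5] S\PP   <
    [0,3] N   >
      [0,1] N/(N\PP)   >T
        [0,1] "dog" : PP
      [1,3] N\PP   >
        [1,2] "built" : (N\PP)/NP
        [2,3] "saw" : NP
    [3,5] (S\PP)\N   <
      [3,4] "cat" : N
      [4,5] "idea" : ((S\PP)\N)\N
  [5,6] "this" : S\(S\PP)

[0,1] PP  lex  "dog"
[0,1] N/(N\PP)  >T
[1,2] (N\PP)/NP  lex  "built"
[2,3] NP  lex  "saw"
[1,3] N\PP  >  k=2
[0,3] N  >  k=1
[3,4] N  lex  "cat"
[4,5] ((S\PP)\N)\N  lex  "idea"
[3,5] (S\PP)\N  <  k=4
[0,5] S\PP  <  k=3
[5,6] S\(S\PP)  lex  "this"
[0,6] S  <  k=5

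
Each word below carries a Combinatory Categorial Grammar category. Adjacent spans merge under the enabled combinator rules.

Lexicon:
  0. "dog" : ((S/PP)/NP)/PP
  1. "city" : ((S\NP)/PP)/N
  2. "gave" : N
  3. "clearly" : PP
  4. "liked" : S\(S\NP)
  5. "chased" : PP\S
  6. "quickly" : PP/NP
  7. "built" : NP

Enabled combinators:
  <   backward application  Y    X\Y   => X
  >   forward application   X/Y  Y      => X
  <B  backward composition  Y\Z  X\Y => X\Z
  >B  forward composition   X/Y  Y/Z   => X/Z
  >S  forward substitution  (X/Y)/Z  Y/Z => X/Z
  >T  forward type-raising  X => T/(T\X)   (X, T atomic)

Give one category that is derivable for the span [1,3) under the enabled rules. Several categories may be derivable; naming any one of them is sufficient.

[0,8] S   >
  [0,7] S/NP   >S
    [0,6] (S/PP)/NP   >
      [0,1] "dog" : ((S/PP)/NP)/PP
      [1,6] PP   <
        [1,5] S   <
          [1,4] S\NP   >
            [1,3] (S\NP)/PP   >
              [1,2] "city" : ((S\NP)/PP)/N
              [2,3] "gave" : N
            [3,4] "clearly" : PP
          [4,5] "liked" : S\(S\NP)
        [5,6] "chased" : PP\S
    [6,7] "quickly" : PP/NP
  [7,8] "built" : NP

(S\NP)/PP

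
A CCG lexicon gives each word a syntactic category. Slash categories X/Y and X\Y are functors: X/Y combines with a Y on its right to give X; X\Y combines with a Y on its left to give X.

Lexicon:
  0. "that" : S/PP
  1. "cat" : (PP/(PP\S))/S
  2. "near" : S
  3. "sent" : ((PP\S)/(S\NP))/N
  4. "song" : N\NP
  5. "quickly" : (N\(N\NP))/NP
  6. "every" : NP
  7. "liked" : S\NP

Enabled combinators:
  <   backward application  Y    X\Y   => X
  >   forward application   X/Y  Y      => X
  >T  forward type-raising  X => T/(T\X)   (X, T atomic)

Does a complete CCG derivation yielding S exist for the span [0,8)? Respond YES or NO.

YES

[0,8] S   >
  [0,1] "that" : S/PP
  [1,8] PP   >
    [1,3] PP/(PP\S)   >
      [1,2] "cat" : (PP/(PP\S))/S
      [2,3] "near" : S
    [3,8] PP\S   >
      [3,7] (PP\S)/(S\NP)   >
        [3,4] "sent" : ((PP\S)/(S\NP))/N
        [4,7] N   <
          [4,5] "song" : N\NP
          [5,7] N\(N\NP)   >
            [5,6] "quickly" : (N\(N\NP))/NP
            [6,7] "every" : NP
      [7,8] "liked" : S\NP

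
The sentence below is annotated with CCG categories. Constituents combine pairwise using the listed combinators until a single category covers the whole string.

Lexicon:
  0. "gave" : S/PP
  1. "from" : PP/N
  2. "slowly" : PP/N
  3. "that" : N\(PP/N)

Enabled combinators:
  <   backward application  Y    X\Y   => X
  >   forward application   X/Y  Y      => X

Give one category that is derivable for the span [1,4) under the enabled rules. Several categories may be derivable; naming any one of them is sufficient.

[0,4] S   >
  [0,1] "gave" : S/PP
  [1,4] PP   >
    [1,2] "from" : PP/N
    [2,4] N   <
      [2,3] "slowly" : PP/N
      [3,4] "that" : N\(PP/N)

PP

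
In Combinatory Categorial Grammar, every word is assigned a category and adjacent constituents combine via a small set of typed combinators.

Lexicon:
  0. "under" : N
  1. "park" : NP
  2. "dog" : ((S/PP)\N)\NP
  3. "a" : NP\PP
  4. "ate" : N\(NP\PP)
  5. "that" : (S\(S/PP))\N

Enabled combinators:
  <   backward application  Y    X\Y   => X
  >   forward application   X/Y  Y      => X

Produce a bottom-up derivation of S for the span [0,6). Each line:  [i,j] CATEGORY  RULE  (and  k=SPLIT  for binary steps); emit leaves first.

[0,6] S   <
  [0,3] S/PP   <
    [0,1] "under" : N
    [1,3] (S/PP)\N   <
      [1,2] "park" : NP
      [2,3] "dog" : ((S/PP)\N)\NP
  [3,6] S\(S/PP)   <
    [3,5] N   <
      [3,4] "a" : NP\PP
      [4,5] "ate" : N\(NP\PP)
    [5,6] "that" : (S\(S/PP))\N

[0,1] N  lex  "under"
[1,2] NP  lex  "park"
[2,3] ((S/PP)\N)\NP  lex  "dog"
[1,3] (S/PP)\N  <  k=2
[0,3] S/PP  <  k=1
[3,4] NP\PP  lex  "a"
[4,5] N\(NP\PP)  lex  "ate"
[3,5] N  <  k=4
[5,6] (S\(S/PP))\N  lex  "that"
[3,6] S\(S/PP)  <  k=5
[0,6] S  <  k=3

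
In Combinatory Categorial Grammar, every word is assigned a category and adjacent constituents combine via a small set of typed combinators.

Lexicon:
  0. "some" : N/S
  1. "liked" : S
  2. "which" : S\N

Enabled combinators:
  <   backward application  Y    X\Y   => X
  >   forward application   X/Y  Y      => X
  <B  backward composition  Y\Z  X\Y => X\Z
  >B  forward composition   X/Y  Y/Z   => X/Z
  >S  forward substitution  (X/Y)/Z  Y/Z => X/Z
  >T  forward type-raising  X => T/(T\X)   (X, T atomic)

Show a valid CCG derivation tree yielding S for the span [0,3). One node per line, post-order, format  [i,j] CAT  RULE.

[0,1] N/S  lex  "some"
[1,2] S  lex  "liked"
[0,2] N  >  k=1
[2,3] S\N  lex  "which"
[0,3] S  <  k=2

[0,3] S   <
  [0,2] N   >
    [0,1] "some" : N/S
    [1,2] "liked" : S
  [2,3] "which" : S\N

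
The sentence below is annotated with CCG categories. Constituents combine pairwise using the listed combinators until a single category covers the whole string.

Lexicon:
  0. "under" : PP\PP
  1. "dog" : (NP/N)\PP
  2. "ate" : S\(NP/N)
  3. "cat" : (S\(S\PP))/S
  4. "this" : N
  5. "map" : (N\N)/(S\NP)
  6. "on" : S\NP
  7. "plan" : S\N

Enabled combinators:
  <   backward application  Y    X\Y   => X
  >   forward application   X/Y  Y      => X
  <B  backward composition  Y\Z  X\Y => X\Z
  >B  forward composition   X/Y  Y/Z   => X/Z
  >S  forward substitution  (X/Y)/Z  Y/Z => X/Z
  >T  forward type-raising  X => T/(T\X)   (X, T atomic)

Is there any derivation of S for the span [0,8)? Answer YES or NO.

[0,8] S   <
  [0,3] S\PP   <B
    [0,1] "under" : PP\PP
    [1,3] S\PP   <B
      [1,2] "dog" : (NP/N)\PP
      [2,3] "ate" : S\(NP/N)
  [3,8] S\(S\PP)   >
    [3,4] "cat" : (S\(S\PP))/S
    [4,8] S   >
      [4,5] S/(S\N)   >T
        [4,5] "this" : N
      [5,8] S\N   <B
        [5,7] N\N   >
          [5,6] "map" : (N\N)/(S\NP)
          [6,7] "on" : S\NP
        [7,8] "plan" : S\N

YES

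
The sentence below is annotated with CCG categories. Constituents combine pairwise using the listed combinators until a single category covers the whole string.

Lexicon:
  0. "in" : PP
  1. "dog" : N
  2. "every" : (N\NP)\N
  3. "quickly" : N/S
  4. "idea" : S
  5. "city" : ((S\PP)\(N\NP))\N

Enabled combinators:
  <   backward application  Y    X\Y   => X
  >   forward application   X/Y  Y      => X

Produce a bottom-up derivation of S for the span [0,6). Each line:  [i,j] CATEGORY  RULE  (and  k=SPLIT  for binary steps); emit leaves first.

[0,6] S   <
  [0,1] "in" : PP
  [1,6] S\PP   <
    [1,3] N\NP   <
      [1,2] "dog" : N
      [2,3] "every" : (N\NP)\N
    [3,6] (S\PP)\(N\NP)   <
      [3,5] N   >
        [3,4] "quickly" : N/S
        [4,5] "idea" : S
      [5,6] "city" : ((S\PP)\(N\NP))\N

[0,1] PP  lex  "in"
[1,2] N  lex  "dog"
[2,3] (N\NP)\N  lex  "every"
[1,3] N\NP  <  k=2
[3,4] N/S  lex  "quickly"
[4,5] S  lex  "idea"
[3,5] N  >  k=4
[5,6] ((S\PP)\(N\NP))\N  lex  "city"
[3,6] (S\PP)\(N\NP)  <  k=5
[1,6] S\PP  <  k=3
[0,6] S  <  k=1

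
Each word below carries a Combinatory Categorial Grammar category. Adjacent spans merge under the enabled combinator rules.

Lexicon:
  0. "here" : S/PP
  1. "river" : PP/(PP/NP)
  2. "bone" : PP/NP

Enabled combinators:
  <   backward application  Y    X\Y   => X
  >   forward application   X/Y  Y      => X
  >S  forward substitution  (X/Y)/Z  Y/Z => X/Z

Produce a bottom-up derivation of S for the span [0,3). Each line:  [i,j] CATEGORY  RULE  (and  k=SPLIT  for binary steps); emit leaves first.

[0,3] S   >
  [0,1] "here" : S/PP
  [1,3] PP   >
    [1,2] "river" : PP/(PP/NP)
    [2,3] "bone" : PP/NP

[0,1] S/PP  lex  "here"
[1,2] PP/(PP/NP)  lex  "river"
[2,3] PP/NP  lex  "bone"
[1,3] PP  >  k=2
[0,3] S  >  k=1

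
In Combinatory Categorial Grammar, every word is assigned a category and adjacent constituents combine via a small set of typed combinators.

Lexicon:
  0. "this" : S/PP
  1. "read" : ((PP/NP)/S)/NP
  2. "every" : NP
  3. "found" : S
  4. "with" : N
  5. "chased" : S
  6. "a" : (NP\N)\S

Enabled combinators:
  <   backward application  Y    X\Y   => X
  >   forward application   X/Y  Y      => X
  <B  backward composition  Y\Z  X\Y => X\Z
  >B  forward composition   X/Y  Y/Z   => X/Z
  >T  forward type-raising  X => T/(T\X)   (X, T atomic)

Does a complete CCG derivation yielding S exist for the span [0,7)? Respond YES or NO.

[0,7] S   >
  [0,1] "this" : S/PP
  [1,7] PP   >
    [1,4] PP/NP   >
      [1,3] (PP/NP)/S   >
        [1,2] "read" : ((PP/NP)/S)/NP
        [2,3] "every" : NP
      [3,4] "found" : S
    [4,7] NP   <
      [4,5] "with" : N
      [5,7] NP\N   <
        [5,6] "chased" : S
        [6,7] "a" : (NP\N)\S

YES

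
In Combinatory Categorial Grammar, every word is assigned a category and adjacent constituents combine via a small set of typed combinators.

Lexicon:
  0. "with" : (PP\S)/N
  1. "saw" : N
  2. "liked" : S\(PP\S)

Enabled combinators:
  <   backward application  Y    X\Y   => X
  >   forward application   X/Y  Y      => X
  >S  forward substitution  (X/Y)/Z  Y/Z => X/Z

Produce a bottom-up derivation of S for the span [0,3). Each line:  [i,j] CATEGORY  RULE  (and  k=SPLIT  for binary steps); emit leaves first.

[0,3] S   <
  [0,2] PP\S   >
    [0,1] "with" : (PP\S)/N
    [1,2] "saw" : N
  [2,3] "liked" : S\(PP\S)

[0,1] (PP\S)/N  lex  "with"
[1,2] N  lex  "saw"
[0,2] PP\S  >  k=1
[2,3] S\(PP\S)  lex  "liked"
[0,3] S  <  k=2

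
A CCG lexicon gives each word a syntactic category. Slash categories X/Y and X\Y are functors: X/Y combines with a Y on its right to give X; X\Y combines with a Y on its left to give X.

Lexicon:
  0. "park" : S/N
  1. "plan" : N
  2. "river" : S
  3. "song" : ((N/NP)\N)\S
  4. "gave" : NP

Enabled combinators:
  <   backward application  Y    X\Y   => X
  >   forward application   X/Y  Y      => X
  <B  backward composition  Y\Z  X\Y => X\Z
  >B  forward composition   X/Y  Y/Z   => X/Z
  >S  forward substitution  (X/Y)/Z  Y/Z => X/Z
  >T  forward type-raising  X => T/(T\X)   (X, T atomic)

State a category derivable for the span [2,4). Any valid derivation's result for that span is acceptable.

[0,5] S   >
  [0,1] "park" : S/N
  [1,5] N   >
    [1,4] N/NP   <
      [1,2] "plan" : N
      [2,4] (N/NP)\N   <
        [2,3] "river" : S
        [3,4] "song" : ((N/NP)\N)\S
    [4,5] "gave" : NP

(N/NP)\N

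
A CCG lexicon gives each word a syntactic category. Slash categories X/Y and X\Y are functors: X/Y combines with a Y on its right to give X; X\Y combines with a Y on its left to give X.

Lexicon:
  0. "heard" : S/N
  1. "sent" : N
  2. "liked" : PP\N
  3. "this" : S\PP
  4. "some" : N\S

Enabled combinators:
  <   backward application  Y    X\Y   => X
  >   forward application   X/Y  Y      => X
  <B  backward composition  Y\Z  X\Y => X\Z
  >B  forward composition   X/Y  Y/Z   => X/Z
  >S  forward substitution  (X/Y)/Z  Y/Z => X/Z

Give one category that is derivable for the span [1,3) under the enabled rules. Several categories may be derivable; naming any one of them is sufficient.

[0,5] S   >
  [0,1] "heard" : S/N
  [1,5] N   <
    [1,3] PP   <
      [1,2] "sent" : N
      [2,3] "liked" : PP\N
    [3,5] N\PP   <B
      [3,4] "this" : S\PP
      [4,5] "some" : N\S

PP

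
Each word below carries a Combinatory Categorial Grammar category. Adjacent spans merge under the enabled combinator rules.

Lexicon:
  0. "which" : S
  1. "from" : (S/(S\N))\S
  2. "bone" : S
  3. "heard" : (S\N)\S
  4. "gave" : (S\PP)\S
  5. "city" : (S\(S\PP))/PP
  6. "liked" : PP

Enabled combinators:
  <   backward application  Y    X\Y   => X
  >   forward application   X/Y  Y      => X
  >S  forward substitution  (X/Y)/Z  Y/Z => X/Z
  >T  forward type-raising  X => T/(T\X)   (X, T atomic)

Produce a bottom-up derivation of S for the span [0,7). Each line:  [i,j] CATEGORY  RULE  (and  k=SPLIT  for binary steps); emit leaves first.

[0,7] S   <
  [0,5] S\PP   <
    [0,4] S   >
      [0,2] S/(S\N)   <
        [0,1] "which" : S
        [1,2] "from" : (S/(S\N))\S
      [2,4] S\N   <
        [2,3] "bone" : S
        [3,4] "heard" : (S\N)\S
    [4,5] "gave" : (S\PP)\S
  [5,7] S\(S\PP)   >
    [5,6] "city" : (S\(S\PP))/PP
    [6,7] "liked" : PP

[0,1] S  lex  "which"
[1,2] (S/(S\N))\S  lex  "from"
[0,2] S/(S\N)  <  k=1
[2,3] S  lex  "bone"
[3,4] (S\N)\S  lex  "heard"
[2,4] S\N  <  k=3
[0,4] S  >  k=2
[4,5] (S\PP)\S  lex  "gave"
[0,5] S\PP  <  k=4
[5,6] (S\(S\PP))/PP  lex  "city"
[6,7] PP  lex  "liked"
[5,7] S\(S\PP)  >  k=6
[0,7] S  <  k=5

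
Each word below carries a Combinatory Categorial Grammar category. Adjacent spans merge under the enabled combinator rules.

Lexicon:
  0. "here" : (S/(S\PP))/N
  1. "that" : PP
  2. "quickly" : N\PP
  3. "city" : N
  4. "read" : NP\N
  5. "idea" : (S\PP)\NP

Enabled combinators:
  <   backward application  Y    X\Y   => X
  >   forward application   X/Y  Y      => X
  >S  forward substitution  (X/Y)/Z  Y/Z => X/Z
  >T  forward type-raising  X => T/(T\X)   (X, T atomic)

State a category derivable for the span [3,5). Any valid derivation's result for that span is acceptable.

[0,6] S   >
  [0,3] S/(S\PP)   >
    [0,1] "here" : (S/(S\PP))/N
    [1,3] N   <
      [1,2] "that" : PP
      [2,3] "quickly" : N\PP
  [3,6] S\PP   <
    [3,5] NP   >
      [3,4] NP/(NP\N)   >T
        [3,4] "city" : N
      [4,5] "read" : NP\N
    [5,6] "idea" : (S\PP)\NP

NP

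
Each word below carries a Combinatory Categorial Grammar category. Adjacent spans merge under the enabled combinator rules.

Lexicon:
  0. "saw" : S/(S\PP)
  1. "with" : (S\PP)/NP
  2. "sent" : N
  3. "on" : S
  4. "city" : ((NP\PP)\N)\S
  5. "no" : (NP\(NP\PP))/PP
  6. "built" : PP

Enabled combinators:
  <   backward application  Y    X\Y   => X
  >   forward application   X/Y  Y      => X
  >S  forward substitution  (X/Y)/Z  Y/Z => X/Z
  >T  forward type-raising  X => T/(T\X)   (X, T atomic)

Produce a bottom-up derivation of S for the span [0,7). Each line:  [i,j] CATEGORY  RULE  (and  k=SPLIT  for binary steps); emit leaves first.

[0,7] S   >
  [0,1] "saw" : S/(S\PP)
  [1,7] S\PP   >
    [1,2] "with" : (S\PP)/NP
    [2,7] NP   <
      [2,5] NP\PP   <
        [2,3] "sent" : N
        [3,5] (NP\PP)\N   <
          [3,4] "on" : S
          [4,5] "city" : ((NP\PP)\N)\S
      [5,7] NP\(NP\PP)   >
        [5,6] "no" : (NP\(NP\PP))/PP
        [6,7] "built" : PP

[0,1] S/(S\PP)  lex  "saw"
[1,2] (S\PP)/NP  lex  "with"
[2,3] N  lex  "sent"
[3,4] S  lex  "on"
[4,5] ((NP\PP)\N)\S  lex  "city"
[3,5] (NP\PP)\N  <  k=4
[2,5] NP\PP  <  k=3
[5,6] (NP\(NP\PP))/PP  lex  "no"
[6,7] PP  lex  "built"
[5,7] NP\(NP\PP)  >  k=6
[2,7] NP  <  k=5
[1,7] S\PP  >  k=2
[0,7] S  >  k=1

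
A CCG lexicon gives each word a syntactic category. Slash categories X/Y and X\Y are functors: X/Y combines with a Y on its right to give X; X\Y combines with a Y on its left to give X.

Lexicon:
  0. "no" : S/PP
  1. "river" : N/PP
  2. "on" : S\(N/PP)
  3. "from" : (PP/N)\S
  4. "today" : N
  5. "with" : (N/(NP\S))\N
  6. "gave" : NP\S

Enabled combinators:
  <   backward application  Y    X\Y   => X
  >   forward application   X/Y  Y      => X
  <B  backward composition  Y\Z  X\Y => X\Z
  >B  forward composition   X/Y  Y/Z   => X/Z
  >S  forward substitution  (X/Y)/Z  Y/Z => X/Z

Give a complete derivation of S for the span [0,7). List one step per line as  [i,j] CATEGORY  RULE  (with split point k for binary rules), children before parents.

[0,7] S   >
  [0,1] "no" : S/PP
  [1,7] PP   >
    [1,4] PP/N   <
      [1,3] S   <
        [1,2] "river" : N/PP
        [2,3] "on" : S\(N/PP)
      [3,4] "from" : (PP/N)\S
    [4,7] N   >
      [4,6] N/(NP\S)   <
        [4,5] "today" : N
        [5,6] "with" : (N/(NP\S))\N
      [6,7] "gave" : NP\S

[0,1] S/PP  lex  "no"
[1,2] N/PP  lex  "river"
[2,3] S\(N/PP)  lex  "on"
[1,3] S  <  k=2
[3,4] (PP/N)\S  lex  "from"
[1,4] PP/N  <  k=3
[4,5] N  lex  "today"
[5,6] (N/(NP\S))\N  lex  "with"
[4,6] N/(NP\S)  <  k=5
[6,7] NP\S  lex  "gave"
[4,7] N  >  k=6
[1,7] PP  >  k=4
[0,7] S  >  k=1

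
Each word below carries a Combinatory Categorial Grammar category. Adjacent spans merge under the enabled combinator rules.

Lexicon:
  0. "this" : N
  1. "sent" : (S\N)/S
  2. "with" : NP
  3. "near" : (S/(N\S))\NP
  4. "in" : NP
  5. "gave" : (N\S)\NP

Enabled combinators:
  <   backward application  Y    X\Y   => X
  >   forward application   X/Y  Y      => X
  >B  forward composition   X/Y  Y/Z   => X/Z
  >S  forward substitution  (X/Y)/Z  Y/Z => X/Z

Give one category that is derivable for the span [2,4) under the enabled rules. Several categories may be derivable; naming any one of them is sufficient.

[0,6] S   <
  [0,1] "this" : N
  [1,6] S\N   >
    [1,2] "sent" : (S\N)/S
    [2,6] S   >
      [2,4] S/(N\S)   <
        [2,3] "with" : NP
        [3,4] "near" : (S/(N\S))\NP
      [4,6] N\S   <
        [4,5] "in" : NP
        [5,6] "gave" : (N\S)\NP

S/(N\S)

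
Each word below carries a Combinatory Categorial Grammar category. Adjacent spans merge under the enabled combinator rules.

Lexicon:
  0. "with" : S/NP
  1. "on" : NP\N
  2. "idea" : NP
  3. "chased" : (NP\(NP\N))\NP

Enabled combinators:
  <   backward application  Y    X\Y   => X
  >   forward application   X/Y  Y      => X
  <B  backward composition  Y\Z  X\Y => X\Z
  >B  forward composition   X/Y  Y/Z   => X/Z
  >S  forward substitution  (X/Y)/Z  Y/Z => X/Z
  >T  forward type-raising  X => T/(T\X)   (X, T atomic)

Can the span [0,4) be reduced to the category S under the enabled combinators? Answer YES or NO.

[0,4] S   >
  [0,1] "with" : S/NP
  [1,4] NP   <
    [1,2] "on" : NP\N
    [2,4] NP\(NP\N)   <
      [2,3] "idea" : NP
      [3,4] "chased" : (NP\(NP\N))\NP

YES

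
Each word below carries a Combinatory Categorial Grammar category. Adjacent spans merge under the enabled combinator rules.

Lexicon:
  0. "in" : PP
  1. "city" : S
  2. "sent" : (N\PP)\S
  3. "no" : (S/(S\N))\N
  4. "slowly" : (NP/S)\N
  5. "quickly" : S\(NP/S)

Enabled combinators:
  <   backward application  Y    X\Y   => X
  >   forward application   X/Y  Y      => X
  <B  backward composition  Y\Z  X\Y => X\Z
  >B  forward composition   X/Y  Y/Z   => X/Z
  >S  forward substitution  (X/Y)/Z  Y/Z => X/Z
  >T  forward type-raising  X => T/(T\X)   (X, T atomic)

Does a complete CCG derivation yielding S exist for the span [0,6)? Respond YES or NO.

YES

[0,6] S   >
  [0,4] S/(S\N)   <
    [0,3] N   >
      [0,1] N/(N\PP)   >T
        [0,1] "in" : PP
      [1,3] N\PP   <
        [1,2] "city" : S
        [2,3] "sent" : (N\PP)\S
    [3,4] "no" : (S/(S\N))\N
  [4,6] S\N   <B
    [4,5] "slowly" : (NP/S)\N
    [5,6] "quickly" : S\(NP/S)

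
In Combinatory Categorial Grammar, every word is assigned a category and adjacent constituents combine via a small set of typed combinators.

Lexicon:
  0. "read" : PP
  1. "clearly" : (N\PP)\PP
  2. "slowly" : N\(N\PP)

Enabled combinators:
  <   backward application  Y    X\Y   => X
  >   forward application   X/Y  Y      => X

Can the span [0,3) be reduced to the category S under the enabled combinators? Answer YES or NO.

PP (N\PP)\PP N\(N\PP)
CKY chart[0,3] = {N}; S ∉ chart

NO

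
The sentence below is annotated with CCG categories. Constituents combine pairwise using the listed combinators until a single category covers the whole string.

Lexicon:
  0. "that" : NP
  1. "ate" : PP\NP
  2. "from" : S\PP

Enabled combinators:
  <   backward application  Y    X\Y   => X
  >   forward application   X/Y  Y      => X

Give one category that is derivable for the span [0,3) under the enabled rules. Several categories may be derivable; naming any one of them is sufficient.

S

[0,3] S   <
  [0,2] PP   <
    [0,1] "that" : NP
    [1,2] "ate" : PP\NP
  [2,3] "from" : S\PP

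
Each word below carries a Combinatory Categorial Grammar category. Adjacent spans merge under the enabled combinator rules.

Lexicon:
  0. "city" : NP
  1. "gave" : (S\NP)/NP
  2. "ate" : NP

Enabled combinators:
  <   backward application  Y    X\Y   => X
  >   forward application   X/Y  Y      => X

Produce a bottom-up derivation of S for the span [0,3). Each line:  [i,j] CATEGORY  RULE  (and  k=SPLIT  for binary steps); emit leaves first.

[0,3] S   <
  [0,1] "city" : NP
  [1,3] S\NP   >
    [1,2] "gave" : (S\NP)/NP
    [2,3] "ate" : NP

[0,1] NP  lex  "city"
[1,2] (S\NP)/NP  lex  "gave"
[2,3] NP  lex  "ate"
[1,3] S\NP  >  k=2
[0,3] S  <  k=1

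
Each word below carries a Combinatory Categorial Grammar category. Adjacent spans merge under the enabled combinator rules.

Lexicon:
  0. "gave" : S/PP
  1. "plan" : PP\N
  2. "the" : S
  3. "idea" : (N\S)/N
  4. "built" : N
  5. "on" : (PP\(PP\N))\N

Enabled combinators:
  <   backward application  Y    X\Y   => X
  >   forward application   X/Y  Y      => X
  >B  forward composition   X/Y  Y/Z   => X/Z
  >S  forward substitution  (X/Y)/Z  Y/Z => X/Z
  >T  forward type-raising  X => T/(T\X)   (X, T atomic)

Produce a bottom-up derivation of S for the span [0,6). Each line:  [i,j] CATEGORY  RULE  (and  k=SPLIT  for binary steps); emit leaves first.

[0,1] S/PP  lex  "gave"
[1,2] PP\N  lex  "plan"
[2,3] S  lex  "the"
[3,4] (N\S)/N  lex  "idea"
[4,5] N  lex  "built"
[3,5] N\S  >  k=4
[2,5] N  <  k=3
[5,6] (PP\(PP\N))\N  lex  "on"
[2,6] PP\(PP\N)  <  k=5
[1,6] PP  <  k=2
[0,6] S  >  k=1

[0,6] S   >
  [0,1] "gave" : S/PP
  [1,6] PP   <
    [1,2] "plan" : PP\N
    [2,6] PP\(PP\N)   <
      [2,5] N   <
        [2,3] "the" : S
        [3,5] N\S   >
          [3,4] "idea" : (N\S)/N
          [4,5] "built" : N
      [5,6] "on" : (PP\(PP\N))\N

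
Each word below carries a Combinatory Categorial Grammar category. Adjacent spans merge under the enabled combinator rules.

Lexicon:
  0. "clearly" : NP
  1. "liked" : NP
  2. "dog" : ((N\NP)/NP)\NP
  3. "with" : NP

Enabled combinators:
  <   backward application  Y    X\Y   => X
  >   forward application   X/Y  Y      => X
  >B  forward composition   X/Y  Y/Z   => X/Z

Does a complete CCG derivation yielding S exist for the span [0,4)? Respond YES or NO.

NP NP ((N\NP)/NP)\NP NP
CKY chart[0,4] = {N}; S ∉ chart

NO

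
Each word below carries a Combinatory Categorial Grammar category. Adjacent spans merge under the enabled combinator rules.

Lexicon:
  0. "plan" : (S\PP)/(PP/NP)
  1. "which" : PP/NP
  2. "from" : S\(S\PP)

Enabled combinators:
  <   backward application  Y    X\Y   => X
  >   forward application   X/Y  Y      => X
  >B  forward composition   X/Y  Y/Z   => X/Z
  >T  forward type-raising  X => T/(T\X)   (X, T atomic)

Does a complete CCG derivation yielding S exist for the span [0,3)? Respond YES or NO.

[0,3] S   <
  [0,2] S\PP   >
    [0,1] "plan" : (S\PP)/(PP/NP)
    [1,2] "which" : PP/NP
  [2,3] "from" : S\(S\PP)

YES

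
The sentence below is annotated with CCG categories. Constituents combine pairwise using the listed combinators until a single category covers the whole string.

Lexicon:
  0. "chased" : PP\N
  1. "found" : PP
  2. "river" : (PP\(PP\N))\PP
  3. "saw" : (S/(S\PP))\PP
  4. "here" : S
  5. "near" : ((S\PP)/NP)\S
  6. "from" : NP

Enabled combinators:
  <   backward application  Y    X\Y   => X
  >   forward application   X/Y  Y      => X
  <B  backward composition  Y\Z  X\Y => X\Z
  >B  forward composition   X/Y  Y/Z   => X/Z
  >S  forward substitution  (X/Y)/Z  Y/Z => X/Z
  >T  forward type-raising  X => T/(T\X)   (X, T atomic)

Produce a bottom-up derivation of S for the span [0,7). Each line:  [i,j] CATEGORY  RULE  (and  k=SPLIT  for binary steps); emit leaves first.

[0,7] S   >
  [0,4] S/(S\PP)   <
    [0,3] PP   <
      [0,1] "chased" : PP\N
      [1,3] PP\(PP\N)   <
        [1,2] "found" : PP
        [2,3] "river" : (PP\(PP\N))\PP
    [3,4] "saw" : (S/(S\PP))\PP
  [4,7] S\PP   >
    [4,6] (S\PP)/NP   <
      [4,5] "here" : S
      [5,6] "near" : ((S\PP)/NP)\S
    [6,7] "from" : NP

[0,1] PP\N  lex  "chased"
[1,2] PP  lex  "found"
[2,3] (PP\(PP\N))\PP  lex  "river"
[1,3] PP\(PP\N)  <  k=2
[0,3] PP  <  k=1
[3,4] (S/(S\PP))\PP  lex  "saw"
[0,4] S/(S\PP)  <  k=3
[4,5] S  lex  "here"
[5,6] ((S\PP)/NP)\S  lex  "near"
[4,6] (S\PP)/NP  <  k=5
[6,7] NP  lex  "from"
[4,7] S\PP  >  k=6
[0,7] S  >  k=4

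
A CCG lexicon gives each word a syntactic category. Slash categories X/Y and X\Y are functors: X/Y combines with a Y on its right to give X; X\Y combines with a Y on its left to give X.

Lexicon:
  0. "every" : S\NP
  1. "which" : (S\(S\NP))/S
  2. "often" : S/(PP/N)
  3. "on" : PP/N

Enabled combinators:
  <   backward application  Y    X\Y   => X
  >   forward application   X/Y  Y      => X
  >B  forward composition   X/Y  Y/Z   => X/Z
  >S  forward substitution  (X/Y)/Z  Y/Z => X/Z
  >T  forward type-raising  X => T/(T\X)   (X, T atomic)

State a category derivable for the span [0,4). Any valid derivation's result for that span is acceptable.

[0,4] S   <
  [0,1] "every" : S\NP
  [1,4] S\(S\NP)   >
    [1,2] "which" : (S\(S\NP))/S
    [2,4] S   >
      [2,3] "often" : S/(PP/N)
      [3,4] "on" : PP/N

S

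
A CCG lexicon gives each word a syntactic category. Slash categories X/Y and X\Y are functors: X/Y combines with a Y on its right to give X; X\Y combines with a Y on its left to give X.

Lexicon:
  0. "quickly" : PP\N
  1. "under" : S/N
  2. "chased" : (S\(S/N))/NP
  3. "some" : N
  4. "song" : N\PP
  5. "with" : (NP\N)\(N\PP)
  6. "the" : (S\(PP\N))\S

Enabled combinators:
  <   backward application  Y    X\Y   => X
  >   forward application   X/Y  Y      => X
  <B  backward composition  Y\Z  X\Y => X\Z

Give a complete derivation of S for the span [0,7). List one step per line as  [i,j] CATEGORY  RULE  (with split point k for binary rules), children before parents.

[0,1] PP\N  lex  "quickly"
[1,2] S/N  lex  "under"
[2,3] (S\(S/N))/NP  lex  "chased"
[3,4] N  lex  "some"
[4,5] N\PP  lex  "song"
[5,6] (NP\N)\(N\PP)  lex  "with"
[4,6] NP\N  <  k=5
[3,6] NP  <  k=4
[2,6] S\(S/N)  >  k=3
[1,6] S  <  k=2
[6,7] (S\(PP\N))\S  lex  "the"
[1,7] S\(PP\N)  <  k=6
[0,7] S  <  k=1

[0,7] S   <
  [0,1] "quickly" : PP\N
  [1,7] S\(PP\N)   <
    [1,6] S   <
      [1,2] "under" : S/N
      [2,6] S\(S/N)   >
        [2,3] "chased" : (S\(S/N))/NP
        [3,6] NP   <
          [3,4] "some" : N
          [4,6] NP\N   <
            [4,5] "song" : N\PP
            [5,6] "with" : (NP\N)\(N\PP)
    [6,7] "the" : (S\(PP\N))\S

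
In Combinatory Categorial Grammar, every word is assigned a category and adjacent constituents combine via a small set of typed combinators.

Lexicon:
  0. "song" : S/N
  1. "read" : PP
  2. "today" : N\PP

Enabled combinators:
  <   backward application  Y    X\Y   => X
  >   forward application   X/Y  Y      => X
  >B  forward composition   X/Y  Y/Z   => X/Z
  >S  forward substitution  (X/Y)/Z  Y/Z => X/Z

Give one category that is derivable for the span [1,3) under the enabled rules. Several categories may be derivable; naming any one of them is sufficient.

[0,3] S   >
  [0,1] "song" : S/N
  [1,3] N   <
    [1,2] "read" : PP
    [2,3] "today" : N\PP

N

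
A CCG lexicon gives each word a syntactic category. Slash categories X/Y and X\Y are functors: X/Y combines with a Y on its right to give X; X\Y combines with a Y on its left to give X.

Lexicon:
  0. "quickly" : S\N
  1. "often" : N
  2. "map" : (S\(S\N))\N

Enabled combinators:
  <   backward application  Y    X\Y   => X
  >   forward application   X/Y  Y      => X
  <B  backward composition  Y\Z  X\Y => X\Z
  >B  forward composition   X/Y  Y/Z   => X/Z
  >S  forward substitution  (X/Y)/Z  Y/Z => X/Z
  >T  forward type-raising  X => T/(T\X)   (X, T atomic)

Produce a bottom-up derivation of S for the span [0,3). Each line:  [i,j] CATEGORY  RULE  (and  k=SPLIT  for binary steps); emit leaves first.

[0,1] S\N  lex  "quickly"
[1,2] N  lex  "often"
[2,3] (S\(S\N))\N  lex  "map"
[1,3] S\(S\N)  <  k=2
[0,3] S  <  k=1

[0,3] S   <
  [0,1] "quickly" : S\N
  [1,3] S\(S\N)   <
    [1,2] "often" : N
    [2,3] "map" : (S\(S\N))\N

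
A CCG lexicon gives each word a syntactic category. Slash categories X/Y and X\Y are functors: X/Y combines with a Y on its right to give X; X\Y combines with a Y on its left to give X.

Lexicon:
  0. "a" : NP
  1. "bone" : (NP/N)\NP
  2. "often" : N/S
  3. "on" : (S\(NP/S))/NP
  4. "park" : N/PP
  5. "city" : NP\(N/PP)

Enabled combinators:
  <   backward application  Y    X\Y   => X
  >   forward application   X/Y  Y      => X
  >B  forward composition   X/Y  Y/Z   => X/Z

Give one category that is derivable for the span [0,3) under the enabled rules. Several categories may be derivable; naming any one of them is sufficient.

NP/S

[0,6] S   <
  [0,3] NP/S   >B
    [0,2] NP/N   <
      [0,1] "a" : NP
      [1,2] "bone" : (NP/N)\NP
    [2,3] "often" : N/S
  [3,6] S\(NP/S)   >
    [3,4] "on" : (S\(NP/S))/NP
    [4,6] NP   <
      [4,5] "park" : N/PP
      [5,6] "city" : NP\(N/PP)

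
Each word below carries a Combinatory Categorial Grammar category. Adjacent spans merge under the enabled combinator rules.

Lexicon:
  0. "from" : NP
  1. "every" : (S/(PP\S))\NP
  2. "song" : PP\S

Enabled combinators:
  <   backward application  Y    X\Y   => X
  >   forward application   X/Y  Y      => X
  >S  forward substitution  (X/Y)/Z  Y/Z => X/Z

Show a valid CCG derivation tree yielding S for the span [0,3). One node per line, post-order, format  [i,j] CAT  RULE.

[0,1] NP  lex  "from"
[1,2] (S/(PP\S))\NP  lex  "every"
[0,2] S/(PP\S)  <  k=1
[2,3] PP\S  lex  "song"
[0,3] S  >  k=2

[0,3] S   >
  [0,2] S/(PP\S)   <
    [0,1] "from" : NP
    [1,2] "every" : (S/(PP\S))\NP
  [2,3] "song" : PP\S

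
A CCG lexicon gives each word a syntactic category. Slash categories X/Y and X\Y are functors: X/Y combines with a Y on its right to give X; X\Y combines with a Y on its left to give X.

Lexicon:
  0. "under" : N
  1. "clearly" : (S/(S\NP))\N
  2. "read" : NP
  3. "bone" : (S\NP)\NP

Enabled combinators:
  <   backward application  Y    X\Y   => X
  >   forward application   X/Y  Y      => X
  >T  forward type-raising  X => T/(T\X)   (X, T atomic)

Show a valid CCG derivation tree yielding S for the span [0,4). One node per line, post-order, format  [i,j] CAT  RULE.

[0,1] N  lex  "under"
[1,2] (S/(S\NP))\N  lex  "clearly"
[0,2] S/(S\NP)  <  k=1
[2,3] NP  lex  "read"
[3,4] (S\NP)\NP  lex  "bone"
[2,4] S\NP  <  k=3
[0,4] S  >  k=2

[0,4] S   >
  [0,2] S/(S\NP)   <
    [0,1] "under" : N
    [1,2] "clearly" : (S/(S\NP))\N
  [2,4] S\NP   <
    [2,3] "read" : NP
    [3,4] "bone" : (S\NP)\NP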